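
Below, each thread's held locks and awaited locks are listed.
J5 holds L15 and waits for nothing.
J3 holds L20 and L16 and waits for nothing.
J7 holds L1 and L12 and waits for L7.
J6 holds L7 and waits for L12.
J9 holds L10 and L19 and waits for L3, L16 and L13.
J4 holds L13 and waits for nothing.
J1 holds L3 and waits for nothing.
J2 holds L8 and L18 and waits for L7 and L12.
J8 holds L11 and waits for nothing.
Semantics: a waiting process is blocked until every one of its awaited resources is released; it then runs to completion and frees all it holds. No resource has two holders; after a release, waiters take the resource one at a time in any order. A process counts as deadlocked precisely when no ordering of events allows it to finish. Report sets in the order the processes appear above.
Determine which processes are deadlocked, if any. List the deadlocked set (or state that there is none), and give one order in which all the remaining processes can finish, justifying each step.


Deadlocked: J7, J6 and J2.
Key observation: the cycle J7 -> J6 -> J7 can never break — each member waits on the next; J2 waits into the deadlock from upstream.
A valid finishing order for the others: J3, J1, J4, J5, J9, J8.
Step-by-step check:
  J3 waits on nothing -> runs at once and releases L20 and L16
  J1 waits on nothing -> runs at once and releases L3
  J4 waits on nothing -> runs at once and releases L13
  J5 waits on nothing -> runs at once and releases L15
  J9: everything it awaited (L3, L16 and L13) is free; runs, freeing L10 and L19
  J8 waits on nothing -> runs at once and releases L11


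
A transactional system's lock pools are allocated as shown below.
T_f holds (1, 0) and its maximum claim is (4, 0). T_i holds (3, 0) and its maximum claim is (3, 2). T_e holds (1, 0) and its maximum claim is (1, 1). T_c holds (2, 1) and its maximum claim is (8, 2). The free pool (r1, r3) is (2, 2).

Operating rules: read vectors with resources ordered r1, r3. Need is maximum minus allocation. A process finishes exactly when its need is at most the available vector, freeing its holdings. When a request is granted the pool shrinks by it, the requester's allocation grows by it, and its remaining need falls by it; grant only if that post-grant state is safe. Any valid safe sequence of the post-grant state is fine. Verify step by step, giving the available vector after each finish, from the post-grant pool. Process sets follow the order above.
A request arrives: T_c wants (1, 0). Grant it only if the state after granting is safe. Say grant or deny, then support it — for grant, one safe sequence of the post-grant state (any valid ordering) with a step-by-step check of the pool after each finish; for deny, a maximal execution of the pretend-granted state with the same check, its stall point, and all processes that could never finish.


GRANT. The post-grant state is safe; one safe sequence: T_i, T_e, T_f, T_c.
Key observation: with (1, 2) left after the transfer, T_i can run at once — the state stays safe.
Check on the post-grant state, step by step:
  pool = (1, 2)
  run T_i (needs (0, 2), free (1, 2)); after release of (3, 0) the pool is (4, 2)
  run T_e (needs (0, 1), free (4, 2)); after release of (1, 0) the pool is (5, 2)
  run T_f (needs (3, 0), free (5, 2)); after release of (1, 0) the pool is (6, 2)
  run T_c (needs (5, 1), free (6, 2)); after release of (3, 1) the pool is (9, 3)


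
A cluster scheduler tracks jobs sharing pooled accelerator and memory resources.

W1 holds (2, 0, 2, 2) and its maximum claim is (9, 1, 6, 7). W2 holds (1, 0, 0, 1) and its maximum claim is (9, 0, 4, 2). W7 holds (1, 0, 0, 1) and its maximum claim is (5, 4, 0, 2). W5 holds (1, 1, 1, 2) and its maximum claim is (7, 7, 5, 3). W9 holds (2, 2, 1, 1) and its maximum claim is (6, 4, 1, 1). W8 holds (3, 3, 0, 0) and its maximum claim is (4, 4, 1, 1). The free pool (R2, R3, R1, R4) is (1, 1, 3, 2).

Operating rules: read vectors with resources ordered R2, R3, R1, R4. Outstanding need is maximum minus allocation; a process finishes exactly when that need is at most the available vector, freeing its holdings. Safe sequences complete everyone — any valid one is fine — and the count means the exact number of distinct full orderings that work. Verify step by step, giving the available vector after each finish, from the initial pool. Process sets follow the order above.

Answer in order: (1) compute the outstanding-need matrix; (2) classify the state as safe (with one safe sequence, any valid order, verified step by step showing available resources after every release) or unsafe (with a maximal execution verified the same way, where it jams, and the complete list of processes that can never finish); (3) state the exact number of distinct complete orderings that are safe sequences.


(1) Need matrix, components ordered R2, R3, R1, R4:
  W1: (7, 1, 4, 5)
  W2: (8, 0, 4, 1)
  W7: (4, 4, 0, 1)
  W5: (6, 6, 4, 1)
  W9: (4, 2, 0, 0)
  W8: (1, 1, 1, 1)
(2) SAFE — a valid safe sequence is W8, W7, W9, W5, W2, W1.
Key observation: reading the order forward, W8 is the first process whose need (1, 1, 1, 1) meets the free pool (1, 1, 3, 2) exactly on a resource it requests.
Walking it through:
  pool = (1, 1, 3, 2)
  run W8 (needs (1, 1, 1, 1), free (1, 1, 3, 2)); after release of (3, 3, 0, 0) the pool is (4, 4, 3, 2)
  run W7 (needs (4, 4, 0, 1), free (4, 4, 3, 2)); after release of (1, 0, 0, 1) the pool is (5, 4, 3, 3)
  run W9 (needs (4, 2, 0, 0), free (5, 4, 3, 3)); after release of (2, 2, 1, 1) the pool is (7, 6, 4, 4)
  run W5 (needs (6, 6, 4, 1), free (7, 6, 4, 4)); after release of (1, 1, 1, 2) the pool is (8, 7, 5, 6)
  run W2 (needs (8, 0, 4, 1), free (8, 7, 5, 6)); after release of (1, 0, 0, 1) the pool is (9, 7, 5, 7)
  run W1 (needs (7, 1, 4, 5), free (9, 7, 5, 7)); after release of (2, 0, 2, 2) the pool is (11, 7, 7, 9)
(3) The exact count: 8 of the possible complete orderings are safe sequences.


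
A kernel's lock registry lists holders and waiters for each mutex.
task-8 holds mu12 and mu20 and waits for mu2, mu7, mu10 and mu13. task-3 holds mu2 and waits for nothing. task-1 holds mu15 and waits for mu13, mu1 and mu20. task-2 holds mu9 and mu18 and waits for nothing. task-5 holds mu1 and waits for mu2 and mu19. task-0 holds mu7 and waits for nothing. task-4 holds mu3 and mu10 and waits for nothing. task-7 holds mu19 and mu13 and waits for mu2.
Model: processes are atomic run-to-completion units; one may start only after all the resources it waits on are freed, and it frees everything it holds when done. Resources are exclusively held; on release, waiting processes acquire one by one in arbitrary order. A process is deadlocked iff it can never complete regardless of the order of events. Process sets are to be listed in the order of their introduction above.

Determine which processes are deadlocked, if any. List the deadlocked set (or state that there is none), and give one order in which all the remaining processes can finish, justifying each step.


No process is deadlocked.
Key observation: there is no circular wait here — follow any chain and it reaches a process that is free to run now.
The rest can finish in the order task-2, task-0, task-3, task-7, task-4, task-8, task-5, task-1.
Step-by-step check:
  task-2 waits on nothing -> runs at once and releases mu9 and mu18
  task-0 waits on nothing -> runs at once and releases mu7
  task-3 waits on nothing -> runs at once and releases mu2
  run task-7 (all its waits — mu2 — are resolved); releases mu19 and mu13
  task-4 waits on nothing -> runs at once and releases mu3 and mu10
  run task-8 (all its waits — mu2, mu7, mu10 and mu13 — are resolved); releases mu12 and mu20
  run task-5 (all its waits — mu2 and mu19 — are resolved); releases mu1
  run task-1 (all its waits — mu13, mu1 and mu20 — are resolved); releases mu15


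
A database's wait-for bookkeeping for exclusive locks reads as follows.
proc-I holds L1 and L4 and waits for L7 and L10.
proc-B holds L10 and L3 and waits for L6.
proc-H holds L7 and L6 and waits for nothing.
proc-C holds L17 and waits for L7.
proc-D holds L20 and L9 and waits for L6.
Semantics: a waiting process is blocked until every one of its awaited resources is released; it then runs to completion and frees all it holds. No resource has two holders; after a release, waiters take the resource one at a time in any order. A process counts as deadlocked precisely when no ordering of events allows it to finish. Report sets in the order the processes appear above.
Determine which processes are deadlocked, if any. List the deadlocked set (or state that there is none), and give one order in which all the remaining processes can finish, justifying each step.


The deadlocked set is empty.
Key observation: no waiting chain loops back on itself — every chain ends at a process that waits on nothing, so everyone eventually runs.
A valid finishing order for the others: proc-H, proc-B, proc-D, proc-I, proc-C.
Verifying each step:
  run proc-H (it waits on nothing); releases L7 and L6
  proc-B waits on L6 — all released -> runs and releases L10 and L3
  proc-D waits on L6 — all released -> runs and releases L20 and L9
  proc-I waits on L7 and L10 — all released -> runs and releases L1 and L4
  proc-C waits on L7 — all released -> runs and releases L17


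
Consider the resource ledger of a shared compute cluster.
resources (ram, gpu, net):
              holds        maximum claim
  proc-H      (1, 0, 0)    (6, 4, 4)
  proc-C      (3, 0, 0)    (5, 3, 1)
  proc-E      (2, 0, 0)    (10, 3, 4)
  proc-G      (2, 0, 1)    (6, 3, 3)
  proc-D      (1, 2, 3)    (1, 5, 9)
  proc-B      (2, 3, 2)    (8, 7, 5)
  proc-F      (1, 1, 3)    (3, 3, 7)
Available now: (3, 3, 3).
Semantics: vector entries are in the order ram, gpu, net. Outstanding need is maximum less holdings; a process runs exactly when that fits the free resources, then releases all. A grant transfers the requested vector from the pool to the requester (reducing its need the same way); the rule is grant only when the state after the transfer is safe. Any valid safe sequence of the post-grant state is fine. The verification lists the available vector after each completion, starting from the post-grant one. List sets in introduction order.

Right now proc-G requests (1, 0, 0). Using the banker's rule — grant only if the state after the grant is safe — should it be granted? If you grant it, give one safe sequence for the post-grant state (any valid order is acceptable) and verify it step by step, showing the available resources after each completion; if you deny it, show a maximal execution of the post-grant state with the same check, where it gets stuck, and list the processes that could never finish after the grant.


GRANT — the state after the grant stays safe, e.g. via proc-C, proc-G, proc-F, proc-D, proc-E, proc-B, proc-H.
Key observation: the transfer keeps a workable pool ((2, 3, 3)); proc-C starts the safe sequence.
Check on the post-grant state, step by step:
  pool = (2, 3, 3)
  proc-C needs (2, 3, 1) <= (2, 3, 3) -> finishes; pool += (3, 0, 0) = (5, 3, 3)
  proc-G needs (3, 3, 2) <= (5, 3, 3) -> finishes; pool += (3, 0, 1) = (8, 3, 4)
  proc-F needs (2, 2, 4) <= (8, 3, 4) -> finishes; pool += (1, 1, 3) = (9, 4, 7)
  proc-D needs (0, 3, 6) <= (9, 4, 7) -> finishes; pool += (1, 2, 3) = (10, 6, 10)
  proc-E needs (8, 3, 4) <= (10, 6, 10) -> finishes; pool += (2, 0, 0) = (12, 6, 10)
  proc-B needs (6, 4, 3) <= (12, 6, 10) -> finishes; pool += (2, 3, 2) = (14, 9, 12)
  proc-H needs (5, 4, 4) <= (14, 9, 12) -> finishes; pool += (1, 0, 0) = (15, 9, 12)


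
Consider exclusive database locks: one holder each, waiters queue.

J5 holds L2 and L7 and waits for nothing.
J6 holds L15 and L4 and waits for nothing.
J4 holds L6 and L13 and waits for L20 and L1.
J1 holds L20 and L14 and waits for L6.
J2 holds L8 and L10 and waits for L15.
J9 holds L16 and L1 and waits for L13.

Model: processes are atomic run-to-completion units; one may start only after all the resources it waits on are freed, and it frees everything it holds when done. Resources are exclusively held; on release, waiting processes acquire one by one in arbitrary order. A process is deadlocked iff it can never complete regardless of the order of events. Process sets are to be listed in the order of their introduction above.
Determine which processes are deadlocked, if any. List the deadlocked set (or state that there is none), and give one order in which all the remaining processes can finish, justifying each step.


Deadlocked: J4, J1 and J9.
Key observation: nobody on the ring J4 -> J1 -> J4 can start until another member finishes, which never happens; J9 is caught in further circular waits.
One completion order for the rest: J6, J2, J5.
Verifying each step:
  J6 waits on nothing -> runs at once and releases L15 and L4
  J2 waits on L15 — all released -> runs and releases L8 and L10
  J5 waits on nothing -> runs at once and releases L2 and L7


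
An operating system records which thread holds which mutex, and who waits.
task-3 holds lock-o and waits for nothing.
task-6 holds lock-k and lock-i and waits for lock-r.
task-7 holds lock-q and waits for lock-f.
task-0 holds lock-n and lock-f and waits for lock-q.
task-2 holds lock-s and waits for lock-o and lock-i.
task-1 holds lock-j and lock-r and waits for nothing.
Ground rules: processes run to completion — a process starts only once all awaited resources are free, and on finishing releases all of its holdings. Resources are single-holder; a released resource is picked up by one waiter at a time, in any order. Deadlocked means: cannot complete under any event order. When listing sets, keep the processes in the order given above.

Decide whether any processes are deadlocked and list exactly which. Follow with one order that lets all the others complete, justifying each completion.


The deadlocked set is task-7 and task-0.
Key observation: the knot is the closed ring of waits task-7 -> task-0 -> task-7; no other process is dragged down with it.
A valid finishing order for the others: task-3, task-1, task-6, task-2.
Verifying each step:
  task-3 waits on nothing -> runs at once and releases lock-o
  task-1 waits on nothing -> runs at once and releases lock-j and lock-r
  task-6: everything it awaited (lock-r) is free; runs, freeing lock-k and lock-i
  task-2: everything it awaited (lock-o and lock-i) is free; runs, freeing lock-s


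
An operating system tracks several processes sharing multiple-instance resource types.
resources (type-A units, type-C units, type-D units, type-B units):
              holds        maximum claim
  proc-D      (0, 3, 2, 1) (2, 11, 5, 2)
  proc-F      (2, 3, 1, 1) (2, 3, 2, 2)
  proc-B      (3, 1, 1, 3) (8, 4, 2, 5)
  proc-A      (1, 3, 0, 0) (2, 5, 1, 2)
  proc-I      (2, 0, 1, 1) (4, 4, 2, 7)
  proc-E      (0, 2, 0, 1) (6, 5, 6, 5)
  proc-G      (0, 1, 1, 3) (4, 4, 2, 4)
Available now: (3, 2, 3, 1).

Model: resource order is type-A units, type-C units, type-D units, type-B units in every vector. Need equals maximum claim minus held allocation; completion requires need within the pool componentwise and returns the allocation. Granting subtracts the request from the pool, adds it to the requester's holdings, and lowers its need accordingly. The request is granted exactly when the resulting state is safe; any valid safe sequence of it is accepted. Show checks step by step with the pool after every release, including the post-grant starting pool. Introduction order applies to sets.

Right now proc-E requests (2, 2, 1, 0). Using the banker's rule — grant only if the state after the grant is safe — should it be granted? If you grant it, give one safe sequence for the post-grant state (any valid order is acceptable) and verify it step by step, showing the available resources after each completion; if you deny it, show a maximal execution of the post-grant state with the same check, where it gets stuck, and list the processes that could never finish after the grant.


DENY: after the grant no complete ordering would exist.
Key observation: after proc-F, proc-A, proc-G the pool peaks at (4, 7, 4, 5), and each blocked process is short somewhere: proc-D on type-C units; proc-B on type-A units; proc-I on type-B units; proc-E on type-D units.
After a pretend grant, a maximal execution: proc-F, proc-A, proc-G — then nothing else fits. Verifying each step:
  pool = (1, 0, 2, 1)
  proc-F: need (0, 0, 1, 1) fits (1, 0, 2, 1); releases (2, 3, 1, 1), pool now (3, 3, 3, 2)
  proc-A: need (1, 2, 1, 2) fits (3, 3, 3, 2); releases (1, 3, 0, 0), pool now (4, 6, 3, 2)
  proc-G: need (4, 3, 1, 1) fits (4, 6, 3, 2); releases (0, 1, 1, 3), pool now (4, 7, 4, 5)
  blocked: proc-D wants (2, 8, 3, 1), pool (4, 7, 4, 5) — not enough type-C units
  blocked: proc-B wants (5, 3, 1, 2), pool (4, 7, 4, 5) — not enough type-A units
  blocked: proc-I wants (2, 4, 1, 6), pool (4, 7, 4, 5) — not enough type-B units
  blocked: proc-E wants (4, 1, 5, 4), pool (4, 7, 4, 5) — not enough type-D units
Processes that could never finish after the grant: proc-D, proc-B, proc-I and proc-E.


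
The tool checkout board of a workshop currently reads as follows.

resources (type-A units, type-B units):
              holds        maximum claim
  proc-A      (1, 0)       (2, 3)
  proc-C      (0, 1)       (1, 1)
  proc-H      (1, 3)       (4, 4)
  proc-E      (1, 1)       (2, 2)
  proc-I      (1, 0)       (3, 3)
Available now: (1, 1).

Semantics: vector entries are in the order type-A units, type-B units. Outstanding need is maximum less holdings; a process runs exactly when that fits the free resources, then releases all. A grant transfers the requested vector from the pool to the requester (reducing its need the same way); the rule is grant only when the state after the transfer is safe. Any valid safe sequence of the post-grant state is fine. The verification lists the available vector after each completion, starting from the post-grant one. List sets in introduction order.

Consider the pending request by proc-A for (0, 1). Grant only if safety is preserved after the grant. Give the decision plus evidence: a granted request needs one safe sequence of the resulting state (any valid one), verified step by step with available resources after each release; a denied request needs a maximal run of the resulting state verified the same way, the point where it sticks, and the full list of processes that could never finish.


GRANT. The post-grant state is safe; one safe sequence: proc-C, proc-E, proc-A, proc-H, proc-I.
Key observation: the transfer keeps a workable pool ((1, 0)); proc-C starts the safe sequence.
Verifying the post-grant state step by step:
  pool = (1, 0)
  proc-C: need (1, 0) fits (1, 0); releases (0, 1), pool now (1, 1)
  proc-E: need (1, 1) fits (1, 1); releases (1, 1), pool now (2, 2)
  proc-A: need (1, 2) fits (2, 2); releases (1, 1), pool now (3, 3)
  proc-H: need (3, 1) fits (3, 3); releases (1, 3), pool now (4, 6)
  proc-I: need (2, 3) fits (4, 6); releases (1, 0), pool now (5, 6)


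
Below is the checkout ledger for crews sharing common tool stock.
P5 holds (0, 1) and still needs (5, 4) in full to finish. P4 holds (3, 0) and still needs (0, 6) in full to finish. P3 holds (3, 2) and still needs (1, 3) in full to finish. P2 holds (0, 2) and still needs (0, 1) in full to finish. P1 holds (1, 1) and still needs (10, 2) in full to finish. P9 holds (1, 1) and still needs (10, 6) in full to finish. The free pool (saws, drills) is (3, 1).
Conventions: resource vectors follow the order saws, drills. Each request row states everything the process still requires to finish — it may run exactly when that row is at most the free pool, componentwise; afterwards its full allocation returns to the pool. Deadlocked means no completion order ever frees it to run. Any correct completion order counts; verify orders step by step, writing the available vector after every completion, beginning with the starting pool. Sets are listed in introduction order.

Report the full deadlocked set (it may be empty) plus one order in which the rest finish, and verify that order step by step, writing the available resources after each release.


Deadlocked: P1 and P9.
Key observation: P2, P3, P5, P4 can finish, but then (9, 6) is all there is, and the blocked group's saws demands exceed it.
One completion order for the rest: P2, P3, P5, P4. Walking it through:
  pool = (3, 1)
  P2 needs (0, 1) <= (3, 1) -> finishes; pool += (0, 2) = (3, 3)
  P3 needs (1, 3) <= (3, 3) -> finishes; pool += (3, 2) = (6, 5)
  P5 needs (5, 4) <= (6, 5) -> finishes; pool += (0, 1) = (6, 6)
  P4 needs (0, 6) <= (6, 6) -> finishes; pool += (3, 0) = (9, 6)
None of the blocked processes ever fits:
  blocked: P1 wants (10, 2), pool (9, 6) — not enough saws
  blocked: P9 wants (10, 6), pool (9, 6) — not enough saws


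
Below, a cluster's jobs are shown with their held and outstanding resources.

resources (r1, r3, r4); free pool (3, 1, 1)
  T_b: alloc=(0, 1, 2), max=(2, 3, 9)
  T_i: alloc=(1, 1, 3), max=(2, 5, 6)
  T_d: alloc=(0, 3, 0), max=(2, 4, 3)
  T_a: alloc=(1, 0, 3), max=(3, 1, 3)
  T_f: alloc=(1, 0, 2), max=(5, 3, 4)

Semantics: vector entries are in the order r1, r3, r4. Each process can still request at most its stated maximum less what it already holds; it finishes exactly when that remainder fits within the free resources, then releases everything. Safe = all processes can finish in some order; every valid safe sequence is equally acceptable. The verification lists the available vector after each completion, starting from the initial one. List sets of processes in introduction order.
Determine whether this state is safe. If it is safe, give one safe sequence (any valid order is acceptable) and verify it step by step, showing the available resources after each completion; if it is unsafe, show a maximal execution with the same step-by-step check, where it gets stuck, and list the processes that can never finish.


The state is SAFE; one workable sequence: T_a, T_d, T_i, T_b, T_f.
Key observation: reading the order forward, T_a is the first process whose need (2, 1, 0) meets the free pool (3, 1, 1) exactly on a resource it requests.
Check, step by step:
  pool = (3, 1, 1)
  T_a: need (2, 1, 0) fits (3, 1, 1); releases (1, 0, 3), pool now (4, 1, 4)
  T_d: need (2, 1, 3) fits (4, 1, 4); releases (0, 3, 0), pool now (4, 4, 4)
  T_i: need (1, 4, 3) fits (4, 4, 4); releases (1, 1, 3), pool now (5, 5, 7)
  T_b: need (2, 2, 7) fits (5, 5, 7); releases (0, 1, 2), pool now (5, 6, 9)
  T_f: need (4, 3, 2) fits (5, 6, 9); releases (1, 0, 2), pool now (6, 6, 11)


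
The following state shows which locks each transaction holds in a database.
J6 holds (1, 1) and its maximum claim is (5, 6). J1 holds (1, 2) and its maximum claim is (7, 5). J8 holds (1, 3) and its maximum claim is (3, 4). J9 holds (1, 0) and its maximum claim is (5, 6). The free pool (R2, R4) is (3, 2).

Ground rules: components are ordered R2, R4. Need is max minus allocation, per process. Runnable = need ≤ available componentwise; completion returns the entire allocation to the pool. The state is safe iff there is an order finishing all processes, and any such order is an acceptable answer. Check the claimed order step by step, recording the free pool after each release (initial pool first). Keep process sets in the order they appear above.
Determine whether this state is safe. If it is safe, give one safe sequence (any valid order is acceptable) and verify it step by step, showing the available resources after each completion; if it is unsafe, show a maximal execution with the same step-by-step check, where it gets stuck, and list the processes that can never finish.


SAFE. One safe sequence: J8, J6, J9, J1.
Key observation: the order's first zero-slack moment is J6 ((4, 5) needed, (4, 5) free — a requested resource with nothing to spare).
Step-by-step check:
  pool = (3, 2)
  run J8 (needs (2, 1), free (3, 2)); after release of (1, 3) the pool is (4, 5)
  run J6 (needs (4, 5), free (4, 5)); after release of (1, 1) the pool is (5, 6)
  run J9 (needs (4, 6), free (5, 6)); after release of (1, 0) the pool is (6, 6)
  run J1 (needs (6, 3), free (6, 6)); after release of (1, 2) the pool is (7, 8)


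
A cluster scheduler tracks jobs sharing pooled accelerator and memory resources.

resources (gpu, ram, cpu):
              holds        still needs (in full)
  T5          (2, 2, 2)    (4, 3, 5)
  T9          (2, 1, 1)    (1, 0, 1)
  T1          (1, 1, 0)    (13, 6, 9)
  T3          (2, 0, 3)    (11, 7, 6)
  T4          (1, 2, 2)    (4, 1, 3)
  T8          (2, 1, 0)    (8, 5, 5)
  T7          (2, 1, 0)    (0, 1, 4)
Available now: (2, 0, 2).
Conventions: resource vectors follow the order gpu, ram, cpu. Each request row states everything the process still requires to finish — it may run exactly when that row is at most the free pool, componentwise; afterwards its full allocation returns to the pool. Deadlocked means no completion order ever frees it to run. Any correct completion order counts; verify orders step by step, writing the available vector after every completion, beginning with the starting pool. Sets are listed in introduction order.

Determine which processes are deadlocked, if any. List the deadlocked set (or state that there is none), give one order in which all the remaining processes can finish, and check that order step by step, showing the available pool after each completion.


The deadlocked set is empty.
Key observation: T9 leads a chain of completions in which each release enables another process.
One completion order for the rest: T9, T4, T7, T5, T8, T3, T1. Check, step by step:
  pool = (2, 0, 2)
  T9: need (1, 0, 1) fits (2, 0, 2); releases (2, 1, 1), pool now (4, 1, 3)
  T4: need (4, 1, 3) fits (4, 1, 3); releases (1, 2, 2), pool now (5, 3, 5)
  T7: need (0, 1, 4) fits (5, 3, 5); releases (2, 1, 0), pool now (7, 4, 5)
  T5: need (4, 3, 5) fits (7, 4, 5); releases (2, 2, 2), pool now (9, 6, 7)
  T8: need (8, 5, 5) fits (9, 6, 7); releases (2, 1, 0), pool now (11, 7, 7)
  T3: need (11, 7, 6) fits (11, 7, 7); releases (2, 0, 3), pool now (13, 7, 10)
  T1: need (13, 6, 9) fits (13, 7, 10); releases (1, 1, 0), pool now (14, 8, 10)


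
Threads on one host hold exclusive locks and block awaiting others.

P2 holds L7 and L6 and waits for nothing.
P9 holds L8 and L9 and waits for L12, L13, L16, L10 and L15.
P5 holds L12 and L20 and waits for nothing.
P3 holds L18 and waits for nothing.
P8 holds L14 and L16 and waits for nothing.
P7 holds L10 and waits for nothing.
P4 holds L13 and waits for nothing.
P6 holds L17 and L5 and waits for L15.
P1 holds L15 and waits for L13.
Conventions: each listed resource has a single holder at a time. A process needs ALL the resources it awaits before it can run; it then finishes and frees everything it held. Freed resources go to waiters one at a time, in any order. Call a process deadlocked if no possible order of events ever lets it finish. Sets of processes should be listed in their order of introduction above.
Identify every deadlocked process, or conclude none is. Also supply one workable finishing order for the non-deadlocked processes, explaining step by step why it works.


No process is deadlocked.
Key observation: all waits point, directly or indirectly, at processes that can finish, so nothing is permanently blocked.
A valid finishing order for the others: P4, P1, P2, P3, P7, P5, P8, P6, P9.
Step-by-step check:
  run P4 (it waits on nothing); releases L13
  P1 waits on L13 — all released -> runs and releases L15
  run P2 (it waits on nothing); releases L7 and L6
  run P3 (it waits on nothing); releases L18
  run P7 (it waits on nothing); releases L10
  run P5 (it waits on nothing); releases L12 and L20
  run P8 (it waits on nothing); releases L14 and L16
  P6 waits on L15 — all released -> runs and releases L17 and L5
  P9 waits on L12, L13, L16, L10 and L15 — all released -> runs and releases L8 and L9


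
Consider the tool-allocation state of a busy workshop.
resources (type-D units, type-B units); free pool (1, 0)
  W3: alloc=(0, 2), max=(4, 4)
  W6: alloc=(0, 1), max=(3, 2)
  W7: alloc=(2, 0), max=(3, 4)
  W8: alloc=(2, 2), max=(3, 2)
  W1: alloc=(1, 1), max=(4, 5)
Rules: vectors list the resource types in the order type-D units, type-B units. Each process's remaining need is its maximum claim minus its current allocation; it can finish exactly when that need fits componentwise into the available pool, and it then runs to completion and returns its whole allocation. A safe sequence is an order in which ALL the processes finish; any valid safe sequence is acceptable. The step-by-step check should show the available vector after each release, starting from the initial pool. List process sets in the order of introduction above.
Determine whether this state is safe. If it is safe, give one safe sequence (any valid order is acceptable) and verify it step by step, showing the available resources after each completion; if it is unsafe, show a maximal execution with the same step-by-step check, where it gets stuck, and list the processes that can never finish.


UNSAFE — no complete ordering exists.
Key observation: after W8, W6 the pool peaks at (3, 3), and each blocked process is short somewhere: W3 on type-D units; W7 on type-B units; W1 on type-B units.
Going as far as possible: W8, W6; after that, nothing fits. Check, step by step:
  pool = (1, 0)
  run W8 (needs (1, 0), free (1, 0)); after release of (2, 2) the pool is (3, 2)
  run W6 (needs (3, 1), free (3, 2)); after release of (0, 1) the pool is (3, 3)
  W3 still needs (4, 2) but only (3, 3) is free — short on type-D units
  W7 still needs (1, 4) but only (3, 3) is free — short on type-B units
  W1 still needs (3, 4) but only (3, 3) is free — short on type-B units
Permanently blocked: W3, W7 and W1.


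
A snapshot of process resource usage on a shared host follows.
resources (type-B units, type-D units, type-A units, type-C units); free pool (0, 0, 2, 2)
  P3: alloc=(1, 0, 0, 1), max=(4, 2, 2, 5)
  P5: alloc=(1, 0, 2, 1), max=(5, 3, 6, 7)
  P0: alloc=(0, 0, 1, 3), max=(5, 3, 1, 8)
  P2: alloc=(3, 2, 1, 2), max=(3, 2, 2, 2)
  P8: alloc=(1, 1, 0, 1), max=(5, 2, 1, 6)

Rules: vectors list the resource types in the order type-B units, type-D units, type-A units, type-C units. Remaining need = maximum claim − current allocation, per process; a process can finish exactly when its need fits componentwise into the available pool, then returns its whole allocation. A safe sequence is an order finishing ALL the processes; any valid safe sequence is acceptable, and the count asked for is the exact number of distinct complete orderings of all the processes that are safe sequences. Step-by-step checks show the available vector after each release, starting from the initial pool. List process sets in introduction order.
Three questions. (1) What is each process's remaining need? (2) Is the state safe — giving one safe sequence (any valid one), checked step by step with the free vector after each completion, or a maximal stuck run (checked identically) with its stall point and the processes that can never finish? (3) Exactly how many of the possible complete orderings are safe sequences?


(1) Remaining need (order type-B units, type-D units, type-A units, type-C units):
  P3: (3, 2, 2, 4)
  P5: (4, 3, 4, 6)
  P0: (5, 3, 0, 5)
  P2: (0, 0, 1, 0)
  P8: (4, 1, 1, 5)
(2) SAFE — a valid safe sequence is P2, P3, P8, P0, P5.
Key observation: P3 marks the first exact bind of the order: its need (3, 2, 2, 4) fits the free (3, 2, 3, 4) with zero slack on a requested resource.
Check, step by step:
  pool = (0, 0, 2, 2)
  P2 needs (0, 0, 1, 0) <= (0, 0, 2, 2) -> finishes; pool += (3, 2, 1, 2) = (3, 2, 3, 4)
  P3 needs (3, 2, 2, 4) <= (3, 2, 3, 4) -> finishes; pool += (1, 0, 0, 1) = (4, 2, 3, 5)
  P8 needs (4, 1, 1, 5) <= (4, 2, 3, 5) -> finishes; pool += (1, 1, 0, 1) = (5, 3, 3, 6)
  P0 needs (5, 3, 0, 5) <= (5, 3, 3, 6) -> finishes; pool += (0, 0, 1, 3) = (5, 3, 4, 9)
  P5 needs (4, 3, 4, 6) <= (5, 3, 4, 9) -> finishes; pool += (1, 0, 2, 1) = (6, 3, 6, 10)
(3) Exactly 1 of the possible complete orderings is a safe sequence.


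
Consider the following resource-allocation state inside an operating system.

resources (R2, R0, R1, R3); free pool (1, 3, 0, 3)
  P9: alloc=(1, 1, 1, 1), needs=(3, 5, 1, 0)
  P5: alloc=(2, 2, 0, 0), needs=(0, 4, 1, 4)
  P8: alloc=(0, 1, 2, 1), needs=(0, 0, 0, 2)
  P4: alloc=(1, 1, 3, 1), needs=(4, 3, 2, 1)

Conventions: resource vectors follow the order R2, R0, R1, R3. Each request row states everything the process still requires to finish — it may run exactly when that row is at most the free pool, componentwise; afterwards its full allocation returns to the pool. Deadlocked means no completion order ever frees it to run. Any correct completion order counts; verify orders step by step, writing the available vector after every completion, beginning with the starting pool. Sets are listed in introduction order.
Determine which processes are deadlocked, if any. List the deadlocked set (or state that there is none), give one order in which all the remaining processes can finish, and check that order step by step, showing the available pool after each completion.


The deadlocked set is empty.
Key observation: P8 fits the free pool immediately, and its release cascades until everyone finishes.
The rest can finish in the order P8, P5, P9, P4. Walking it through:
  pool = (1, 3, 0, 3)
  run P8 (needs (0, 0, 0, 2), free (1, 3, 0, 3)); after release of (0, 1, 2, 1) the pool is (1, 4, 2, 4)
  run P5 (needs (0, 4, 1, 4), free (1, 4, 2, 4)); after release of (2, 2, 0, 0) the pool is (3, 6, 2, 4)
  run P9 (needs (3, 5, 1, 0), free (3, 6, 2, 4)); after release of (1, 1, 1, 1) the pool is (4, 7, 3, 5)
  run P4 (needs (4, 3, 2, 1), free (4, 7, 3, 5)); after release of (1, 1, 3, 1) the pool is (5, 8, 6, 6)


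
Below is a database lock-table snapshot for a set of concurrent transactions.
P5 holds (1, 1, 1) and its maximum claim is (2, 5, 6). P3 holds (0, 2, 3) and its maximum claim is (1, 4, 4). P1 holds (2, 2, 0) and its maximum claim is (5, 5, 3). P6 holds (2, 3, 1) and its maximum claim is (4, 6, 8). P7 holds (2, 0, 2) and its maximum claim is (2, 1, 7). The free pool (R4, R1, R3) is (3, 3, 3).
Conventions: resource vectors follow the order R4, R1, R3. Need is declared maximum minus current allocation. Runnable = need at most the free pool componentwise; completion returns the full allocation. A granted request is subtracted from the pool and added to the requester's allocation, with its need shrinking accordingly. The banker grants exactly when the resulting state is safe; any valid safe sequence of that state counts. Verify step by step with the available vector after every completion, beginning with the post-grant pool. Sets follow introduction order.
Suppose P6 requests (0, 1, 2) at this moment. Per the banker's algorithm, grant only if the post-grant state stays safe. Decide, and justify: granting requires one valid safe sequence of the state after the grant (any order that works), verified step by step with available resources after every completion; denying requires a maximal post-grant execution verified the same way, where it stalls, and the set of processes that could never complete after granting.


DENY — the pretend-granted state is unsafe.
Key observation: the pool after P3, P1 is (5, 6, 4); every surviving request exceeds it in R3, so progress ends there.
Pretend the grant happened; the run P3, P1 goes as far as possible. Verifying each step:
  pool = (3, 2, 1)
  P3: need (1, 2, 1) fits (3, 2, 1); releases (0, 2, 3), pool now (3, 4, 4)
  P1: need (3, 3, 3) fits (3, 4, 4); releases (2, 2, 0), pool now (5, 6, 4)
  P5 still needs (1, 4, 5) but only (5, 6, 4) is free — short on R3
  P6 still needs (2, 2, 5) but only (5, 6, 4) is free — short on R3
  P7 still needs (0, 1, 5) but only (5, 6, 4) is free — short on R3
Processes that could never finish after the grant: P5, P6 and P7.


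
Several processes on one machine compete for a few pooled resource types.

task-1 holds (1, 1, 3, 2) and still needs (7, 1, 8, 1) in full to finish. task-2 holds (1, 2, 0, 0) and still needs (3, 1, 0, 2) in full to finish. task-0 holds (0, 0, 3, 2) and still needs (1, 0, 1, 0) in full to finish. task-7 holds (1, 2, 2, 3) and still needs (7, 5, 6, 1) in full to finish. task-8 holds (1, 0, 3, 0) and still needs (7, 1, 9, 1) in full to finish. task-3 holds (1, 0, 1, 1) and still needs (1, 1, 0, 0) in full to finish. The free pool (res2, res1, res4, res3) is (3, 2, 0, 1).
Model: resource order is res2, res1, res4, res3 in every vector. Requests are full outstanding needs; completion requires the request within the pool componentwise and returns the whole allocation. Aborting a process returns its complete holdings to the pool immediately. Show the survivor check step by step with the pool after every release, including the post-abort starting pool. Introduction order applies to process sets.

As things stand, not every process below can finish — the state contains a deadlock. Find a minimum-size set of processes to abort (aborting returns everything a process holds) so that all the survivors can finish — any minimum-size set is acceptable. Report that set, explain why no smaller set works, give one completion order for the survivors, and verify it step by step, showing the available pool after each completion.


The answer: abort task-1 and task-8.
Key observation: task-7 had no path to completion before; after the abort of task-1 and task-8 ((2, 1, 6, 2) returned), step 4 is where it fits.
Minimality, checking each single-abort alternative: task-1 alone leaves task-7 blocked (short on res2); task-2 alone leaves task-1 blocked (short on res2 and res4); task-0 alone leaves task-1 blocked (short on res2 and res4); task-7 alone leaves task-1 blocked (short on res2 and res4); task-8 alone leaves task-1 blocked (short on res2 and res4); task-3 alone leaves task-1 blocked (short on res2 and res4).
One survivor order: task-2, task-3, task-0, task-7. Verifying each step (post-abort pool first):
  pool = (5, 3, 6, 3)
  task-2 needs (3, 1, 0, 2) <= (5, 3, 6, 3) -> finishes; pool += (1, 2, 0, 0) = (6, 5, 6, 3)
  task-3 needs (1, 1, 0, 0) <= (6, 5, 6, 3) -> finishes; pool += (1, 0, 1, 1) = (7, 5, 7, 4)
  task-0 needs (1, 0, 1, 0) <= (7, 5, 7, 4) -> finishes; pool += (0, 0, 3, 2) = (7, 5, 10, 6)
  task-7 needs (7, 5, 6, 1) <= (7, 5, 10, 6) -> finishes; pool += (1, 2, 2, 3) = (8, 7, 12, 9)


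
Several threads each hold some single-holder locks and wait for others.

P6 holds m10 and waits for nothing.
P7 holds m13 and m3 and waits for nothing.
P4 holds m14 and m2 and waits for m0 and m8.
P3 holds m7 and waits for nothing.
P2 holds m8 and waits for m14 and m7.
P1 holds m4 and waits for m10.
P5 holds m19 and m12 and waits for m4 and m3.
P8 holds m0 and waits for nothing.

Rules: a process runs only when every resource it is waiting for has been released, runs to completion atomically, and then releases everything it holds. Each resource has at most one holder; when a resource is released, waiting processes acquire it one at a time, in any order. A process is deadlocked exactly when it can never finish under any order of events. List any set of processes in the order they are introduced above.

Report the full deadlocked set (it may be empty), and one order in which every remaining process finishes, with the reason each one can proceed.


Deadlocked set: P4 and P2.
Key observation: the waits loop around P4 -> P2 -> P4 with no way out; no other process is dragged down with it.
The rest can finish in the order P3, P6, P1, P8, P7, P5.
Check, step by step:
  P3: no waits; runs immediately, freeing m7
  P6: no waits; runs immediately, freeing m10
  P1 waits on m10 — all released -> runs and releases m4
  P8: no waits; runs immediately, freeing m0
  P7: no waits; runs immediately, freeing m13 and m3
  P5 waits on m4 and m3 — all released -> runs and releases m19 and m12


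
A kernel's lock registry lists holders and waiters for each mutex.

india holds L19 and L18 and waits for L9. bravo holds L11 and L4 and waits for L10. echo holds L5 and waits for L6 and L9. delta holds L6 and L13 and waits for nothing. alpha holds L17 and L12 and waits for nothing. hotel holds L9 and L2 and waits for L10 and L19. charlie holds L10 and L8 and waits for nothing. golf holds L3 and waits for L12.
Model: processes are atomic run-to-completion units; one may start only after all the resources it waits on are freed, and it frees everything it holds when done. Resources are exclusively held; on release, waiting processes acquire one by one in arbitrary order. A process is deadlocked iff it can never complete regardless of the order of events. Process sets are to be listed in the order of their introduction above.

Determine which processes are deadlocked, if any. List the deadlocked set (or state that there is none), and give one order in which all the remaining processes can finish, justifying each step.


Deadlocked: india, echo and hotel.
Key observation: the wait chain closes on itself along india -> hotel -> india; echo waits into the deadlock from upstream.
A valid finishing order for the others: alpha, charlie, bravo, delta, golf.
Step-by-step check:
  alpha: no waits; runs immediately, freeing L17 and L12
  charlie: no waits; runs immediately, freeing L10 and L8
  bravo waits on L10 — all released -> runs and releases L11 and L4
  delta: no waits; runs immediately, freeing L6 and L13
  golf waits on L12 — all released -> runs and releases L3
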